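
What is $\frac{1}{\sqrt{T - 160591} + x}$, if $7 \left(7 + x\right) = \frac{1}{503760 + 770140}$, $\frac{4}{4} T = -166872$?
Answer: $- \frac{556627666112700}{26043177586221637801} - \frac{79518239290000 i \sqrt{327463}}{26043177586221637801} \approx -2.1373 \cdot 10^{-5} - 0.0017472 i$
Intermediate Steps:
$T = -166872$
$x = - \frac{62421099}{8917300}$ ($x = -7 + \frac{1}{7 \left(503760 + 770140\right)} = -7 + \frac{1}{7 \cdot 1273900} = -7 + \frac{1}{7} \cdot \frac{1}{1273900} = -7 + \frac{1}{8917300} = - \frac{62421099}{8917300} \approx -7.0$)
$\frac{1}{\sqrt{T - 160591} + x} = \frac{1}{\sqrt{-166872 - 160591} - \frac{62421099}{8917300}} = \frac{1}{\sqrt{-327463} - \frac{62421099}{8917300}} = \frac{1}{i \sqrt{327463} - \frac{62421099}{8917300}} = \frac{1}{- \frac{62421099}{8917300} + i \sqrt{327463}}$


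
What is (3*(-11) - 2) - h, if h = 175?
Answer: -210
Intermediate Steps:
(3*(-11) - 2) - h = (3*(-11) - 2) - 1*175 = (-33 - 2) - 175 = -35 - 175 = -210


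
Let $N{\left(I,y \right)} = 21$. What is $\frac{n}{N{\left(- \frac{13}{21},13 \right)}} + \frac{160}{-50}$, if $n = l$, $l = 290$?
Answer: $\frac{1114}{105} \approx 10.61$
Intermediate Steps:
$n = 290$
$\frac{n}{N{\left(- \frac{13}{21},13 \right)}} + \frac{160}{-50} = \frac{290}{21} + \frac{160}{-50} = 290 \cdot \frac{1}{21} + 160 \left(- \frac{1}{50}\right) = \frac{290}{21} - \frac{16}{5} = \frac{1114}{105}$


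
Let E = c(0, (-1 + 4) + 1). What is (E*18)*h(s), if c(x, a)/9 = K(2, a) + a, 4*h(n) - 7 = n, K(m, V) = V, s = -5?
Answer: 648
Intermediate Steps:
h(n) = 7/4 + n/4
c(x, a) = 18*a (c(x, a) = 9*(a + a) = 9*(2*a) = 18*a)
E = 72 (E = 18*((-1 + 4) + 1) = 18*(3 + 1) = 18*4 = 72)
(E*18)*h(s) = (72*18)*(7/4 + (1/4)*(-5)) = 1296*(7/4 - 5/4) = 1296*(1/2) = 648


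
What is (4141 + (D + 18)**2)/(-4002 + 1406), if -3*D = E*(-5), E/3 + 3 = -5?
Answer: -4625/2596 ≈ -1.7816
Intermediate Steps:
E = -24 (E = -9 + 3*(-5) = -9 - 15 = -24)
D = -40 (D = -(-8)*(-5) = -1/3*120 = -40)
(4141 + (D + 18)**2)/(-4002 + 1406) = (4141 + (-40 + 18)**2)/(-4002 + 1406) = (4141 + (-22)**2)/(-2596) = (4141 + 484)*(-1/2596) = 4625*(-1/2596) = -4625/2596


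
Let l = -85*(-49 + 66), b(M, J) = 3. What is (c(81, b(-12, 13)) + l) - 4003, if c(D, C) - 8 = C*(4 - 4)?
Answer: -5440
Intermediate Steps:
l = -1445 (l = -85*17 = -1445)
c(D, C) = 8 (c(D, C) = 8 + C*(4 - 4) = 8 + C*0 = 8 + 0 = 8)
(c(81, b(-12, 13)) + l) - 4003 = (8 - 1445) - 4003 = -1437 - 4003 = -5440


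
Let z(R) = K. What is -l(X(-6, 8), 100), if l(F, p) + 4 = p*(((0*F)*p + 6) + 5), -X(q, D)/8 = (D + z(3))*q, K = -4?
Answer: -1096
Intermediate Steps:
z(R) = -4
X(q, D) = -8*q*(-4 + D) (X(q, D) = -8*(D - 4)*q = -8*(-4 + D)*q = -8*q*(-4 + D))
l(F, p) = -4 + 11*p (l(F, p) = -4 + p*(((0*F)*p + 6) + 5) = -4 + p*((0*p + 6) + 5) = -4 + p*((0 + 6) + 5) = -4 + p*(6 + 5) = -4 + p*11 = -4 + 11*p)
-l(X(-6, 8), 100) = -(-4 + 11*100) = -(-4 + 1100) = -1*1096 = -1096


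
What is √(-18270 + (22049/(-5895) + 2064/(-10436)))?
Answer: 7*I*√9801878982309905/5126685 ≈ 135.18*I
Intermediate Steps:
√(-18270 + (22049/(-5895) + 2064/(-10436))) = √(-18270 + (22049*(-1/5895) + 2064*(-1/10436))) = √(-18270 + (-22049/5895 - 516/2609)) = √(-18270 - 60567661/15380055) = √(-281054172511/15380055) = 7*I*√9801878982309905/5126685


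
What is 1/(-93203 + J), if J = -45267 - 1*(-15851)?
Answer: -1/122619 ≈ -8.1553e-6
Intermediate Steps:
J = -29416 (J = -45267 + 15851 = -29416)
1/(-93203 + J) = 1/(-93203 - 29416) = 1/(-122619) = -1/122619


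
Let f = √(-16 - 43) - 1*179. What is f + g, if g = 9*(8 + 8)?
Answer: -35 + I*√59 ≈ -35.0 + 7.6811*I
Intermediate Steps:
g = 144 (g = 9*16 = 144)
f = -179 + I*√59 (f = √(-59) - 179 = I*√59 - 179 = -179 + I*√59 ≈ -179.0 + 7.6811*I)
f + g = (-179 + I*√59) + 144 = -35 + I*√59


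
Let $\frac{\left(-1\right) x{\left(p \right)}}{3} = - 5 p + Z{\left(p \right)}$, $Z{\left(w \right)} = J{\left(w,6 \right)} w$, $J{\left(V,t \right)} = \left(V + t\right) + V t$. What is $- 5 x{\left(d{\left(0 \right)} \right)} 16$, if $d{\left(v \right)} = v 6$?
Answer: $0$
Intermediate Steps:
$J{\left(V,t \right)} = V + t + V t$
$Z{\left(w \right)} = w \left(6 + 7 w\right)$ ($Z{\left(w \right)} = \left(w + 6 + w 6\right) w = \left(w + 6 + 6 w\right) w = \left(6 + 7 w\right) w = w \left(6 + 7 w\right)$)
$d{\left(v \right)} = 6 v$
$x{\left(p \right)} = 15 p - 3 p \left(6 + 7 p\right)$ ($x{\left(p \right)} = - 3 \left(- 5 p + p \left(6 + 7 p\right)\right) = 15 p - 3 p \left(6 + 7 p\right)$)
$- 5 x{\left(d{\left(0 \right)} \right)} 16 = - 5 \cdot 3 \cdot 6 \cdot 0 \left(-1 - 7 \cdot 6 \cdot 0\right) 16 = - 5 \cdot 3 \cdot 0 \left(-1 - 0\right) 16 = - 5 \cdot 3 \cdot 0 \left(-1 + 0\right) 16 = - 5 \cdot 3 \cdot 0 \left(-1\right) 16 = \left(-5\right) 0 \cdot 16 = 0 \cdot 16 = 0$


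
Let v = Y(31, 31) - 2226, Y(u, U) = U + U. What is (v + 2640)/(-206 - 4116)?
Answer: -238/2161 ≈ -0.11013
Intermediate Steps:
Y(u, U) = 2*U
v = -2164 (v = 2*31 - 2226 = 62 - 2226 = -2164)
(v + 2640)/(-206 - 4116) = (-2164 + 2640)/(-206 - 4116) = 476/(-4322) = 476*(-1/4322) = -238/2161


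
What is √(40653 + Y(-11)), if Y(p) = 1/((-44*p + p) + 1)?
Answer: √9133753902/474 ≈ 201.63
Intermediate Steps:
Y(p) = 1/(1 - 43*p) (Y(p) = 1/(-43*p + 1) = 1/(1 - 43*p))
√(40653 + Y(-11)) = √(40653 - 1/(-1 + 43*(-11))) = √(40653 - 1/(-1 - 473)) = √(40653 - 1/(-474)) = √(40653 - 1*(-1/474)) = √(40653 + 1/474) = √(19269523/474) = √9133753902/474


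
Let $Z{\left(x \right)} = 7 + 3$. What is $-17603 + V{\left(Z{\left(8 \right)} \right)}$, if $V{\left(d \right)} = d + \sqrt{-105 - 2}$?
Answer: $-17593 + i \sqrt{107} \approx -17593.0 + 10.344 i$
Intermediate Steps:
$Z{\left(x \right)} = 10$
$V{\left(d \right)} = d + i \sqrt{107}$ ($V{\left(d \right)} = d + \sqrt{-107} = d + i \sqrt{107}$)
$-17603 + V{\left(Z{\left(8 \right)} \right)} = -17603 + \left(10 + i \sqrt{107}\right) = -17593 + i \sqrt{107}$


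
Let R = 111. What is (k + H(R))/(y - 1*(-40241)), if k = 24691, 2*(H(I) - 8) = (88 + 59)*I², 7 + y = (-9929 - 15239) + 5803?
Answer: 1860585/41738 ≈ 44.578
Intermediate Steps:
y = -19372 (y = -7 + ((-9929 - 15239) + 5803) = -7 + (-25168 + 5803) = -7 - 19365 = -19372)
H(I) = 8 + 147*I²/2 (H(I) = 8 + ((88 + 59)*I²)/2 = 8 + (147*I²)/2 = 8 + 147*I²/2)
(k + H(R))/(y - 1*(-40241)) = (24691 + (8 + (147/2)*111²))/(-19372 - 1*(-40241)) = (24691 + (8 + (147/2)*12321))/(-19372 + 40241) = (24691 + (8 + 1811187/2))/20869 = (24691 + 1811203/2)*(1/20869) = (1860585/2)*(1/20869) = 1860585/41738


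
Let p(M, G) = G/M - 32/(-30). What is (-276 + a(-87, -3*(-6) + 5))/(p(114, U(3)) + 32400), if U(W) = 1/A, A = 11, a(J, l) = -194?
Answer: -982300/67718231 ≈ -0.014506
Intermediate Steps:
U(W) = 1/11
p(M, G) = 16/15 + G/M (p(M, G) = G/M - 32*(-1/30) = G/M + 16/15 = 16/15 + G/M)
(-276 + a(-87, -3*(-6) + 5))/(p(114, U(3)) + 32400) = (-276 - 194)/((16/15 + (1/11)/114) + 32400) = -470/((16/15 + (1/11)*(1/114)) + 32400) = -470/((16/15 + 1/1254) + 32400) = -470/(2231/2090 + 32400) = -470/67718231/2090 = -470*2090/67718231 = -982300/67718231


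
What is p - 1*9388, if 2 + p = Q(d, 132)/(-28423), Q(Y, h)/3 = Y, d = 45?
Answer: -266892105/28423 ≈ -9390.0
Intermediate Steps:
Q(Y, h) = 3*Y
p = -56981/28423 (p = -2 + (3*45)/(-28423) = -2 + 135*(-1/28423) = -2 - 135/28423 = -56981/28423 ≈ -2.0047)
p - 1*9388 = -56981/28423 - 1*9388 = -56981/28423 - 9388 = -266892105/28423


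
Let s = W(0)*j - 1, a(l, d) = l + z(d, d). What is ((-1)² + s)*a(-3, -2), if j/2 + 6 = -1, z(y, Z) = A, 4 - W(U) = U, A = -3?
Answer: 336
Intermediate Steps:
W(U) = 4 - U
z(y, Z) = -3
j = -14 (j = -12 + 2*(-1) = -12 - 2 = -14)
a(l, d) = -3 + l (a(l, d) = l - 3 = -3 + l)
s = -57 (s = (4 - 1*0)*(-14) - 1 = (4 + 0)*(-14) - 1 = 4*(-14) - 1 = -56 - 1 = -57)
((-1)² + s)*a(-3, -2) = ((-1)² - 57)*(-3 - 3) = (1 - 57)*(-6) = -56*(-6) = 336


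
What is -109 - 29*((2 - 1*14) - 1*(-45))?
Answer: -1066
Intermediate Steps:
-109 - 29*((2 - 1*14) - 1*(-45)) = -109 - 29*((2 - 14) + 45) = -109 - 29*(-12 + 45) = -109 - 29*33 = -109 - 957 = -1066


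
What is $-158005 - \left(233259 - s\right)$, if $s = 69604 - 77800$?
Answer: $-399460$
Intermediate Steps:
$s = -8196$ ($s = 69604 - 77800 = -8196$)
$-158005 - \left(233259 - s\right) = -158005 - \left(233259 - -8196\right) = -158005 - \left(233259 + 8196\right) = -158005 - 241455 = -399460$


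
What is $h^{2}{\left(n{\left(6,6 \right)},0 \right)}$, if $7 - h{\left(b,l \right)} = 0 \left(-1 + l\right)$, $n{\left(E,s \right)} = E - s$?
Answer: $49$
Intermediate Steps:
$h{\left(b,l \right)} = 7$ ($h{\left(b,l \right)} = 7 - 0 \left(-1 + l\right) = 7 - 0 = 7 + 0 = 7$)
$h^{2}{\left(n{\left(6,6 \right)},0 \right)} = 7^{2} = 49$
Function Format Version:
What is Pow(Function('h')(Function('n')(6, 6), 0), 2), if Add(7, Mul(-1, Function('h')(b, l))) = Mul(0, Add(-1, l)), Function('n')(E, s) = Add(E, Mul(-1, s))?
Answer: 49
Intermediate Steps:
Function('h')(b, l) = 7 (Function('h')(b, l) = Add(7, Mul(-1, Mul(0, Add(-1, l)))) = Add(7, Mul(-1, 0)) = Add(7, 0) = 7)
Pow(Function('h')(Function('n')(6, 6), 0), 2) = Pow(7, 2) = 49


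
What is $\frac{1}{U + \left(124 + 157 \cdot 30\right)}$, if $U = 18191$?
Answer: $\frac{1}{23025} \approx 4.3431 \cdot 10^{-5}$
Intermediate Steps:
$\frac{1}{U + \left(124 + 157 \cdot 30\right)} = \frac{1}{18191 + \left(124 + 157 \cdot 30\right)} = \frac{1}{18191 + \left(124 + 4710\right)} = \frac{1}{18191 + 4834} = \frac{1}{23025}$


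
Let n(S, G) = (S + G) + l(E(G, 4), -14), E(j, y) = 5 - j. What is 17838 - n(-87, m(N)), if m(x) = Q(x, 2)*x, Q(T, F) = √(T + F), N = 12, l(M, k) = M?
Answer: 17920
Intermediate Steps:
Q(T, F) = √(F + T)
m(x) = x*√(2 + x) (m(x) = √(2 + x)*x = x*√(2 + x))
n(S, G) = 5 + S (n(S, G) = (S + G) + (5 - G) = (G + S) + (5 - G) = 5 + S)
17838 - n(-87, m(N)) = 17838 - (5 - 87) = 17838 - 1*(-82) = 17838 + 82 = 17920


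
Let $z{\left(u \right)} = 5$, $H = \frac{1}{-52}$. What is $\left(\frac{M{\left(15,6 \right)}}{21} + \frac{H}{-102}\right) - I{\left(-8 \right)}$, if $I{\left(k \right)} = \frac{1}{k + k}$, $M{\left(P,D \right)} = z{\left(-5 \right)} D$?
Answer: $\frac{110735}{74256} \approx 1.4913$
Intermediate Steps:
$H = - \frac{1}{52} \approx -0.019231$
$M{\left(P,D \right)} = 5 D$
$I{\left(k \right)} = \frac{1}{2 k}$
$\left(\frac{M{\left(15,6 \right)}}{21} + \frac{H}{-102}\right) - I{\left(-8 \right)} = \left(\frac{5 \cdot 6}{21} - \frac{1}{52 \left(-102\right)}\right) - \frac{1}{2 \left(-8\right)} = \left(30 \cdot \frac{1}{21} - - \frac{1}{5304}\right) - \frac{1}{2} \left(- \frac{1}{8}\right) = \left(\frac{10}{7} + \frac{1}{5304}\right) - - \frac{1}{16} = \frac{53047}{37128} + \frac{1}{16} = \frac{110735}{74256}$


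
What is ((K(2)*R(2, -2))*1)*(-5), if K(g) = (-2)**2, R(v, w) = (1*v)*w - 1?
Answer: 100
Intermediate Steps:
R(v, w) = -1 + v*w (R(v, w) = v*w - 1 = -1 + v*w)
K(g) = 4
((K(2)*R(2, -2))*1)*(-5) = ((4*(-1 + 2*(-2)))*1)*(-5) = ((4*(-1 - 4))*1)*(-5) = ((4*(-5))*1)*(-5) = -20*1*(-5) = -20*(-5) = 100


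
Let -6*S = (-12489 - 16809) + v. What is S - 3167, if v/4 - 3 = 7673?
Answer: -10204/3 ≈ -3401.3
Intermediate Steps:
v = 30704 (v = 12 + 4*7673 = 12 + 30692 = 30704)
S = -703/3 (S = -((-12489 - 16809) + 30704)/6 = -(-29298 + 30704)/6 = -⅙*1406 = -703/3 ≈ -234.33)
S - 3167 = -703/3 - 3167 = -10204/3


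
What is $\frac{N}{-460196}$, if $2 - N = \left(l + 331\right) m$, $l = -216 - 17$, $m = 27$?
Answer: $\frac{661}{115049} \approx 0.0057454$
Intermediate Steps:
$l = -233$ ($l = -216 - 17 = -233$)
$N = -2644$ ($N = 2 - \left(-233 + 331\right) 27 = 2 - 98 \cdot 27 = 2 - 2646 = -2644$)
$\frac{N}{-460196} = - \frac{2644}{-460196} = \left(-2644\right) \left(- \frac{1}{460196}\right) = \frac{661}{115049}$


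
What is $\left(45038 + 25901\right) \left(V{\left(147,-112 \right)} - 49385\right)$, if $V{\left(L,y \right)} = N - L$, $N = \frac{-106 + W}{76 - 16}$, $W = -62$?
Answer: $- \frac{17569745886}{5} \approx -3.514 \cdot 10^{9}$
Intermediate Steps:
$N = - \frac{14}{5}$ ($N = \frac{-106 - 62}{76 - 16} = - \frac{168}{60} = \left(-168\right) \frac{1}{60} = - \frac{14}{5} \approx -2.8$)
$V{\left(L,y \right)} = - \frac{14}{5} - L$
$\left(45038 + 25901\right) \left(V{\left(147,-112 \right)} - 49385\right) = \left(45038 + 25901\right) \left(\left(- \frac{14}{5} - 147\right) - 49385\right) = 70939 \left(\left(- \frac{14}{5} - 147\right) - 49385\right) = 70939 \left(- \frac{749}{5} - 49385\right) = 70939 \left(- \frac{247674}{5}\right) = - \frac{17569745886}{5}$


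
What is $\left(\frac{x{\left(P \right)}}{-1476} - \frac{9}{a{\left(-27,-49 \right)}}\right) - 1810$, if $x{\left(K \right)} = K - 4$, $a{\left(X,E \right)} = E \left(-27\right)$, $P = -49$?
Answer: $- \frac{130904335}{72324} \approx -1810.0$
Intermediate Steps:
$a{\left(X,E \right)} = - 27 E$
$x{\left(K \right)} = -4 + K$
$\left(\frac{x{\left(P \right)}}{-1476} - \frac{9}{a{\left(-27,-49 \right)}}\right) - 1810 = \left(\frac{-4 - 49}{-1476} - \frac{9}{\left(-27\right) \left(-49\right)}\right) - 1810 = \left(\left(-53\right) \left(- \frac{1}{1476}\right) - \frac{9}{1323}\right) - 1810 = \left(\frac{53}{1476} - \frac{1}{147}\right) - 1810 = \frac{2105}{72324} - 1810 = - \frac{130904335}{72324}$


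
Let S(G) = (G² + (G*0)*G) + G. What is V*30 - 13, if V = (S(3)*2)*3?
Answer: 2147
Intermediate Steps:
S(G) = G + G² (S(G) = (G² + 0*G) + G = (G² + 0) + G = G² + G = G + G²)
V = 72 (V = ((3*(1 + 3))*2)*3 = ((3*4)*2)*3 = (12*2)*3 = 24*3 = 72)
V*30 - 13 = 72*30 - 13 = 2160 - 13 = 2147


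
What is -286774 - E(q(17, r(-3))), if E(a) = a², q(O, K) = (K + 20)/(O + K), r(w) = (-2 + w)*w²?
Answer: -224831441/784 ≈ -2.8678e+5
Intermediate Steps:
r(w) = w²*(-2 + w)
q(O, K) = (20 + K)/(K + O)
-286774 - E(q(17, r(-3))) = -286774 - ((20 + (-3)²*(-2 - 3))/((-3)²*(-2 - 3) + 17))² = -286774 - ((20 + 9*(-5))/(9*(-5) + 17))² = -286774 - ((20 - 45)/(-45 + 17))² = -286774 - (-25/(-28))² = -286774 - (-1/28*(-25))² = -286774 - (25/28)² = -286774 - 1*625/784 = -286774 - 625/784 = -224831441/784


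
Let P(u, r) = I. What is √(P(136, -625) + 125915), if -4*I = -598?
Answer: √504258/2 ≈ 355.06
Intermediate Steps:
I = 299/2 (I = -¼*(-598) = 299/2 ≈ 149.50)
P(u, r) = 299/2
√(P(136, -625) + 125915) = √(299/2 + 125915) = √(252129/2) = √504258/2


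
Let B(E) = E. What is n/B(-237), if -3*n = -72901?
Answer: -72901/711 ≈ -102.53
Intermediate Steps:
n = 72901/3 (n = -⅓*(-72901) = 72901/3 ≈ 24300.)
n/B(-237) = (72901/3)/(-237) = (72901/3)*(-1/237) = -72901/711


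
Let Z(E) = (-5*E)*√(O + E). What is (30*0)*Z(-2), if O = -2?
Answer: 0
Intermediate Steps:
Z(E) = -5*E*√(-2 + E) (Z(E) = (-5*E)*√(-2 + E) = -5*E*√(-2 + E))
(30*0)*Z(-2) = (30*0)*(-5*(-2)*√(-2 - 2)) = 0*(-5*(-2)*√(-4)) = 0*(-5*(-2)*2*I) = 0*(20*I) = 0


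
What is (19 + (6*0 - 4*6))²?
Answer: 25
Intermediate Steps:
(19 + (6*0 - 4*6))² = (19 + (0 - 24))² = (19 - 24)² = (-5)² = 25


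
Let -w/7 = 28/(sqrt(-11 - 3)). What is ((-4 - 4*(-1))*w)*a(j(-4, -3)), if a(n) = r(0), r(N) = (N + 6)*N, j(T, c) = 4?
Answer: 0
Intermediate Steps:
r(N) = N*(6 + N) (r(N) = (6 + N)*N = N*(6 + N))
a(n) = 0 (a(n) = 0*(6 + 0) = 0*6 = 0)
w = 14*I*sqrt(14) (w = -196/(sqrt(-11 - 3)) = -196/(sqrt(-14)) = -196/(I*sqrt(14)) = -196*(-I*sqrt(14)/14) = -(-14)*I*sqrt(14) = 14*I*sqrt(14) ≈ 52.383*I)
((-4 - 4*(-1))*w)*a(j(-4, -3)) = ((-4 - 4*(-1))*(14*I*sqrt(14)))*0 = ((-4 + 4)*(14*I*sqrt(14)))*0 = (0*(14*I*sqrt(14)))*0 = 0*0 = 0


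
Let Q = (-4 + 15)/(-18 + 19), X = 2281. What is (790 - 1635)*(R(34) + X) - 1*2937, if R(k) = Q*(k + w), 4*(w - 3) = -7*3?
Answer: -8901993/4 ≈ -2.2255e+6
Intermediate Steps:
w = -9/4 (w = 3 + (-7*3)/4 = 3 + (¼)*(-21) = 3 - 21/4 = -9/4 ≈ -2.2500)
Q = 11 (Q = 11/1 = 11*1 = 11)
R(k) = -99/4 + 11*k (R(k) = 11*(k - 9/4) = 11*(-9/4 + k) = -99/4 + 11*k)
(790 - 1635)*(R(34) + X) - 1*2937 = (790 - 1635)*((-99/4 + 11*34) + 2281) - 1*2937 = -845*((-99/4 + 374) + 2281) - 2937 = -845*(1397/4 + 2281) - 2937 = -845*10521/4 - 2937 = -8890245/4 - 2937 = -8901993/4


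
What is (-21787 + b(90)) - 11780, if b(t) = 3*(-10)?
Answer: -33597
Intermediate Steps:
b(t) = -30
(-21787 + b(90)) - 11780 = (-21787 - 30) - 11780 = -21817 - 11780 = -33597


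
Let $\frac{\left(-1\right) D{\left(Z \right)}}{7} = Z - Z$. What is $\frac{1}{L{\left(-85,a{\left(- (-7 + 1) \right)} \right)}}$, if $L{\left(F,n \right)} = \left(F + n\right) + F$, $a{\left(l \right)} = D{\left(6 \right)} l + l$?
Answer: $- \frac{1}{164} \approx -0.0060976$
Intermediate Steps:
$D{\left(Z \right)} = 0$ ($D{\left(Z \right)} = - 7 \left(Z - Z\right) = \left(-7\right) 0 = 0$)
$a{\left(l \right)} = l$ ($a{\left(l \right)} = 0 l + l = 0 + l = l$)
$L{\left(F,n \right)} = n + 2 F$
$\frac{1}{L{\left(-85,a{\left(- (-7 + 1) \right)} \right)}} = \frac{1}{- (-7 + 1) + 2 \left(-85\right)} = \frac{1}{\left(-1\right) \left(-6\right) - 170} = \frac{1}{6 - 170} = \frac{1}{-164} = - \frac{1}{164}$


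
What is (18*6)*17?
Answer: 1836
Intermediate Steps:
(18*6)*17 = 108*17 = 1836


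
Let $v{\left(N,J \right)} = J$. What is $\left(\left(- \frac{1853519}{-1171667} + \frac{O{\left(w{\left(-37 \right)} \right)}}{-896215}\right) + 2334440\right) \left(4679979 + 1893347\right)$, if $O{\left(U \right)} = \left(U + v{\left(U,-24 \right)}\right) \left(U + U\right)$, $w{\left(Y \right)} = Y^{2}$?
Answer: $\frac{3222655036276478949367058}{210013108081} \approx 1.5345 \cdot 10^{13}$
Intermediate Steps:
$O{\left(U \right)} = 2 U \left(-24 + U\right)$ ($O{\left(U \right)} = \left(U - 24\right) \left(U + U\right) = \left(-24 + U\right) 2 U = 2 U \left(-24 + U\right)$)
$\left(\left(- \frac{1853519}{-1171667} + \frac{O{\left(w{\left(-37 \right)} \right)}}{-896215}\right) + 2334440\right) \left(4679979 + 1893347\right) = \left(\left(- \frac{1853519}{-1171667} + \frac{2 \left(-37\right)^{2} \left(-24 + \left(-37\right)^{2}\right)}{-896215}\right) + 2334440\right) \left(4679979 + 1893347\right) = \left(\left(\left(-1853519\right) \left(- \frac{1}{1171667}\right) + 2 \cdot 1369 \left(-24 + 1369\right) \left(- \frac{1}{896215}\right)\right) + 2334440\right) 6573326 = \left(\left(\frac{1853519}{1171667} + 2 \cdot 1369 \cdot 1345 \left(- \frac{1}{896215}\right)\right) + 2334440\right) 6573326 = \left(\left(\frac{1853519}{1171667} + 3682610 \left(- \frac{1}{896215}\right)\right) + 2334440\right) 6573326 = \left(\left(\frac{1853519}{1171667} - \frac{736522}{179243}\right) + 2334440\right) 6573326 = \left(- \frac{530728216057}{210013108081} + 2334440\right) 6573326 = \frac{490262469300393583}{210013108081} \cdot 6573326 = \frac{3222655036276478949367058}{210013108081}$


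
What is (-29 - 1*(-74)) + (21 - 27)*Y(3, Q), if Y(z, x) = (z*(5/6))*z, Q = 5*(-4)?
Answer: 0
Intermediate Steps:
Q = -20
Y(z, x) = 5*z²/6 (Y(z, x) = (z*(5*(⅙)))*z = (z*(⅚))*z = (5*z/6)*z = 5*z²/6)
(-29 - 1*(-74)) + (21 - 27)*Y(3, Q) = (-29 - 1*(-74)) + (21 - 27)*((⅚)*3²) = (-29 + 74) - 5*9 = 45 - 6*15/2 = 45 - 45 = 0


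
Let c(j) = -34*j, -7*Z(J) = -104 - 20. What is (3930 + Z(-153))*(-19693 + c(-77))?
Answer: -471850550/7 ≈ -6.7407e+7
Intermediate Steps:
Z(J) = 124/7 (Z(J) = -(-104 - 20)/7 = -⅐*(-124) = 124/7)
(3930 + Z(-153))*(-19693 + c(-77)) = (3930 + 124/7)*(-19693 - 34*(-77)) = 27634*(-19693 + 2618)/7 = (27634/7)*(-17075) = -471850550/7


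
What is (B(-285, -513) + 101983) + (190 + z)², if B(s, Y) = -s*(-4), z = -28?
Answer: 127087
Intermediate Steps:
B(s, Y) = 4*s
(B(-285, -513) + 101983) + (190 + z)² = (4*(-285) + 101983) + (190 - 28)² = (-1140 + 101983) + 162² = 100843 + 26244 = 127087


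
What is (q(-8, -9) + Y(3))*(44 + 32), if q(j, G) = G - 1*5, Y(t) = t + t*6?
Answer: 532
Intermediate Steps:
Y(t) = 7*t (Y(t) = t + 6*t = 7*t)
q(j, G) = -5 + G (q(j, G) = G - 5 = -5 + G)
(q(-8, -9) + Y(3))*(44 + 32) = ((-5 - 9) + 7*3)*(44 + 32) = (-14 + 21)*76 = 7*76 = 532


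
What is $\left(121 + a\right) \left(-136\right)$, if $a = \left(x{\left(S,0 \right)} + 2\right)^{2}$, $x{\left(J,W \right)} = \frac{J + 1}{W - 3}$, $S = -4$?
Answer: $-17680$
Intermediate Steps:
$x{\left(J,W \right)} = \frac{1 + J}{-3 + W}$
$a = 9$ ($a = \left(\frac{1 - 4}{-3 + 0} + 2\right)^{2} = \left(\frac{1}{-3} \left(-3\right) + 2\right)^{2} = \left(\left(- \frac{1}{3}\right) \left(-3\right) + 2\right)^{2} = \left(1 + 2\right)^{2} = 3^{2} = 9$)
$\left(121 + a\right) \left(-136\right) = \left(121 + 9\right) \left(-136\right) = 130 \left(-136\right) = -17680$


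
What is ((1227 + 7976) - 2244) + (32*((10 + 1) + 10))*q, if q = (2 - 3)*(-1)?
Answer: 7631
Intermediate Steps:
q = 1 (q = -1*(-1) = 1)
((1227 + 7976) - 2244) + (32*((10 + 1) + 10))*q = ((1227 + 7976) - 2244) + (32*((10 + 1) + 10))*1 = (9203 - 2244) + (32*(11 + 10))*1 = 6959 + (32*21)*1 = 6959 + 672*1 = 6959 + 672 = 7631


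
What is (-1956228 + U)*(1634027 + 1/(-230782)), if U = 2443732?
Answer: 91919858866831976/115391 ≈ 7.9659e+11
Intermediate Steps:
(-1956228 + U)*(1634027 + 1/(-230782)) = (-1956228 + 2443732)*(1634027 + 1/(-230782)) = 487504*(1634027 - 1/230782) = 487504*(377104019113/230782) = 91919858866831976/115391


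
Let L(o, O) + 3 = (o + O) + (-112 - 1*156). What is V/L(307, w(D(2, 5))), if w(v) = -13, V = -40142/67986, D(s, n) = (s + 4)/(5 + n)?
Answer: -20071/781839 ≈ -0.025672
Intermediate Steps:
D(s, n) = (4 + s)/(5 + n)
V = -20071/33993 (V = -40142*1/67986 = -20071/33993 ≈ -0.59044)
L(o, O) = -271 + O + o (L(o, O) = -3 + ((o + O) + (-112 - 1*156)) = -3 + ((O + o) + (-112 - 156)) = -3 + ((O + o) - 268) = -3 + (-268 + O + o) = -271 + O + o)
V/L(307, w(D(2, 5))) = -20071/(33993*(-271 - 13 + 307)) = -20071/33993/23 = -20071/33993*1/23 = -20071/781839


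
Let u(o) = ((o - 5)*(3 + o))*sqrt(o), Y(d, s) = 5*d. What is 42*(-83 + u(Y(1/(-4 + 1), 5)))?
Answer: -3486 - 1120*I*sqrt(15)/9 ≈ -3486.0 - 481.97*I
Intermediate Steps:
u(o) = sqrt(o)*(-5 + o)*(3 + o) (u(o) = ((-5 + o)*(3 + o))*sqrt(o) = sqrt(o)*(-5 + o)*(3 + o))
42*(-83 + u(Y(1/(-4 + 1), 5))) = 42*(-83 + sqrt(5/(-4 + 1))*(-15 + (5/(-4 + 1))**2 - 10/(-4 + 1))) = 42*(-83 + sqrt(5/(-3))*(-15 + (5/(-3))**2 - 10/(-3))) = 42*(-83 + sqrt(5*(-1/3))*(-15 + (5*(-1/3))**2 - 10*(-1)/3)) = 42*(-83 + sqrt(-5/3)*(-15 + (-5/3)**2 - 2*(-5/3))) = 42*(-83 + (I*sqrt(15)/3)*(-15 + 25/9 + 10/3)) = 42*(-83 + (I*sqrt(15)/3)*(-80/9)) = 42*(-83 - 80*I*sqrt(15)/27) = -3486 - 1120*I*sqrt(15)/9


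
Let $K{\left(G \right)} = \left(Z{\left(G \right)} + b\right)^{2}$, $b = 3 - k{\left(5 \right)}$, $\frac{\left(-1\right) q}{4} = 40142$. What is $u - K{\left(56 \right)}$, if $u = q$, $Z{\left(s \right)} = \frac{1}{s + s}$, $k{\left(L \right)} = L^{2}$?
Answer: $- \frac{2020231361}{12544} \approx -1.6105 \cdot 10^{5}$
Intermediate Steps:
$q = -160568$ ($q = \left(-4\right) 40142 = -160568$)
$b = -22$ ($b = 3 - 5^{2} = 3 - 25 = -22$)
$Z{\left(s \right)} = \frac{1}{2 s}$
$u = -160568$
$K{\left(G \right)} = \left(-22 + \frac{1}{2 G}\right)^{2}$ ($K{\left(G \right)} = \left(\frac{1}{2 G} - 22\right)^{2} = \left(-22 + \frac{1}{2 G}\right)^{2}$)
$u - K{\left(56 \right)} = -160568 - \frac{\left(1 - 2464\right)^{2}}{4 \cdot 3136} = -160568 - \frac{1}{4} \cdot \frac{1}{3136} \left(1 - 2464\right)^{2} = -160568 - \frac{1}{4} \cdot \frac{1}{3136} \left(-2463\right)^{2} = -160568 - \frac{1}{4} \cdot \frac{1}{3136} \cdot 6066369 = -160568 - \frac{6066369}{12544} = - \frac{2020231361}{12544}$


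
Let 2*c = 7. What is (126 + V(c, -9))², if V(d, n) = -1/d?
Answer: 774400/49 ≈ 15804.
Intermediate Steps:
c = 7/2 (c = (½)*7 = 7/2 ≈ 3.5000)
(126 + V(c, -9))² = (126 - 1/7/2)² = (126 - 1*2/7)² = (126 - 2/7)² = (880/7)² = 774400/49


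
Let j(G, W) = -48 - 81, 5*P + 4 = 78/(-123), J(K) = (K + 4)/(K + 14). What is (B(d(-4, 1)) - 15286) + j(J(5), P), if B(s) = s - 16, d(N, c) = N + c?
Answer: -15434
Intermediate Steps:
B(s) = -16 + s
J(K) = (4 + K)/(14 + K)
P = -38/41 (P = -⅘ + (78/(-123))/5 = -⅘ + (78*(-1/123))/5 = -⅘ + (⅕)*(-26/41) = -⅘ - 26/205 = -38/41 ≈ -0.92683)
j(G, W) = -129
(B(d(-4, 1)) - 15286) + j(J(5), P) = ((-16 + (-4 + 1)) - 15286) - 129 = ((-16 - 3) - 15286) - 129 = (-19 - 15286) - 129 = -15305 - 129 = -15434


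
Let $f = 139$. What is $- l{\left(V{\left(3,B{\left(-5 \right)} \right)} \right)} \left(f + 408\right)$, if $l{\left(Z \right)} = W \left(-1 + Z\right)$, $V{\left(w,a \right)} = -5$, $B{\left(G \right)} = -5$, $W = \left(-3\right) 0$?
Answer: $0$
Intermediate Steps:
$W = 0$
$l{\left(Z \right)} = 0$ ($l{\left(Z \right)} = 0 \left(-1 + Z\right) = 0$)
$- l{\left(V{\left(3,B{\left(-5 \right)} \right)} \right)} \left(f + 408\right) = - 0 \left(139 + 408\right) = - 0 \cdot 547 = \left(-1\right) 0 = 0$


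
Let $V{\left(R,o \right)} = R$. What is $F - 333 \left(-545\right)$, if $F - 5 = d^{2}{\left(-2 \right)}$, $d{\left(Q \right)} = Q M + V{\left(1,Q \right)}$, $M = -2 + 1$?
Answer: $181499$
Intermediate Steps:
$M = -1$
$d{\left(Q \right)} = 1 - Q$ ($d{\left(Q \right)} = Q \left(-1\right) + 1 = - Q + 1 = 1 - Q$)
$F = 14$ ($F = 5 + \left(1 - -2\right)^{2} = 5 + \left(1 + 2\right)^{2} = 5 + 3^{2} = 5 + 9 = 14$)
$F - 333 \left(-545\right) = 14 - 333 \left(-545\right) = 14 - -181485 = 14 + 181485 = 181499$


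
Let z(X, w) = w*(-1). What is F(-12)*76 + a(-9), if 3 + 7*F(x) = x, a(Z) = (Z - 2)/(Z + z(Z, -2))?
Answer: -1129/7 ≈ -161.29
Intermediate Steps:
z(X, w) = -w
a(Z) = (-2 + Z)/(2 + Z) (a(Z) = (Z - 2)/(Z - 1*(-2)) = (-2 + Z)/(Z + 2) = (-2 + Z)/(2 + Z))
F(x) = -3/7 + x/7
F(-12)*76 + a(-9) = (-3/7 + (⅐)*(-12))*76 + (-2 - 9)/(2 - 9) = (-3/7 - 12/7)*76 - 11/(-7) = -15/7*76 - ⅐*(-11) = -1140/7 + 11/7 = -1129/7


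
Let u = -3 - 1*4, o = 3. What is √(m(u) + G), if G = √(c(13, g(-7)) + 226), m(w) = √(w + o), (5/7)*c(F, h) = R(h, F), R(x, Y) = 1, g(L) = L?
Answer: √(5*√5685 + 50*I)/5 ≈ 3.8918 + 0.25695*I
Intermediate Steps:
c(F, h) = 7/5 (c(F, h) = (7/5)*1 = 7/5)
u = -7 (u = -3 - 4 = -7)
m(w) = √(3 + w) (m(w) = √(w + 3) = √(3 + w))
G = √5685/5 (G = √(7/5 + 226) = √(1137/5) = √5685/5 ≈ 15.080)
√(m(u) + G) = √(√(3 - 7) + √5685/5) = √(√(-4) + √5685/5) = √(2*I + √5685/5)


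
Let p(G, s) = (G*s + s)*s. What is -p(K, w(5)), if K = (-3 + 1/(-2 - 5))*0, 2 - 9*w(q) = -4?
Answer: -4/9 ≈ -0.44444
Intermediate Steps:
w(q) = ⅔ (w(q) = 2/9 - ⅑*(-4) = 2/9 + 4/9 = ⅔)
K = 0 (K = (-3 + 1/(-7))*0 = (-3 - ⅐)*0 = -22/7*0 = 0)
p(G, s) = s*(s + G*s) (p(G, s) = (s + G*s)*s = s*(s + G*s))
-p(K, w(5)) = -(⅔)²*(1 + 0) = -4/9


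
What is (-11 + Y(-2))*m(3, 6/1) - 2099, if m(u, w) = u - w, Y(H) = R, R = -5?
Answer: -2051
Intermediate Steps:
Y(H) = -5
(-11 + Y(-2))*m(3, 6/1) - 2099 = (-11 - 5)*(3 - 6/1) - 2099 = -16*(3 - 6) - 2099 = -16*(-3) - 2099 = 48 - 2099 = -2051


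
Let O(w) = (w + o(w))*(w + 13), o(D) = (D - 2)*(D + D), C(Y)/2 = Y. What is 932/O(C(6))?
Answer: 233/1575 ≈ 0.14794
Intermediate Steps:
C(Y) = 2*Y
o(D) = 2*D*(-2 + D) (o(D) = (-2 + D)*(2*D) = 2*D*(-2 + D))
O(w) = (13 + w)*(w + 2*w*(-2 + w)) (O(w) = (w + 2*w*(-2 + w))*(w + 13) = (w + 2*w*(-2 + w))*(13 + w) = (13 + w)*(w + 2*w*(-2 + w)))
932/O(C(6)) = 932/(((2*6)*(-39 + 2*(2*6)² + 23*(2*6)))) = 932/((12*(-39 + 2*12² + 23*12))) = 932/((12*(-39 + 2*144 + 276))) = 932/((12*(-39 + 288 + 276))) = 932/((12*525)) = 932/6300 = 932*(1/6300) = 233/1575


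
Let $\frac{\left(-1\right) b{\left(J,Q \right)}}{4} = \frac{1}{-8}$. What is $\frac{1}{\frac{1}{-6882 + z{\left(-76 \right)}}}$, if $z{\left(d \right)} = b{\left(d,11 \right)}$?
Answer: $- \frac{13763}{2} \approx -6881.5$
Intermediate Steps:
$b{\left(J,Q \right)} = \frac{1}{2}$ ($b{\left(J,Q \right)} = - \frac{4}{-8} = \left(-4\right) \left(- \frac{1}{8}\right) = \frac{1}{2}$)
$z{\left(d \right)} = \frac{1}{2}$
$\frac{1}{\frac{1}{-6882 + z{\left(-76 \right)}}} = \frac{1}{\frac{1}{-6882 + \frac{1}{2}}} = \frac{1}{\frac{1}{- \frac{13763}{2}}} = \frac{1}{- \frac{2}{13763}} = - \frac{13763}{2}$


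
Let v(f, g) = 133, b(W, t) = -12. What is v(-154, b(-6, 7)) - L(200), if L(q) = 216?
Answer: -83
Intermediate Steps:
v(-154, b(-6, 7)) - L(200) = 133 - 1*216 = 133 - 216 = -83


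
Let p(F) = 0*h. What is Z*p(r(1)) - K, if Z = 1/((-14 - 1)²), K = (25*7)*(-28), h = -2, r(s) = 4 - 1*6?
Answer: 4900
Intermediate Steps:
r(s) = -2 (r(s) = 4 - 6 = -2)
K = -4900 (K = 175*(-28) = -4900)
Z = 1/225 (Z = 1/((-15)²) = 1/225 ≈ 0.0044444)
p(F) = 0 (p(F) = 0*(-2) = 0)
Z*p(r(1)) - K = (1/225)*0 - 1*(-4900) = 0 + 4900 = 4900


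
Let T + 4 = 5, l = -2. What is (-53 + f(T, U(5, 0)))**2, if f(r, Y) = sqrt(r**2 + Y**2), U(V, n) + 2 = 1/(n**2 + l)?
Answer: (106 - sqrt(29))**2/4 ≈ 2530.8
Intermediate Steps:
T = 1 (T = -4 + 5 = 1)
U(V, n) = -2 + 1/(-2 + n**2) (U(V, n) = -2 + 1/(n**2 - 2) = -2 + 1/(-2 + n**2))
f(r, Y) = sqrt(Y**2 + r**2)
(-53 + f(T, U(5, 0)))**2 = (-53 + sqrt(((5 - 2*0**2)/(-2 + 0**2))**2 + 1**2))**2 = (-53 + sqrt(((5 - 2*0)/(-2 + 0))**2 + 1))**2 = (-53 + sqrt(((5 + 0)/(-2))**2 + 1))**2 = (-53 + sqrt((-1/2*5)**2 + 1))**2 = (-53 + sqrt((-5/2)**2 + 1))**2 = (-53 + sqrt(25/4 + 1))**2 = (-53 + sqrt(29/4))**2 = (-53 + sqrt(29)/2)**2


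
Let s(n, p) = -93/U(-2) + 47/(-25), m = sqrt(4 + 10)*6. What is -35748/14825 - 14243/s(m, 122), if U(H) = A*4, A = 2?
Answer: 42133939652/40042325 ≈ 1052.2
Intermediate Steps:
U(H) = 8 (U(H) = 2*4 = 8)
m = 6*sqrt(14) (m = sqrt(14)*6 = 6*sqrt(14) ≈ 22.450)
s(n, p) = -2701/200 (s(n, p) = -93/8 + 47/(-25) = -93*1/8 + 47*(-1/25) = -93/8 - 47/25 = -2701/200)
-35748/14825 - 14243/s(m, 122) = -35748/14825 - 14243/(-2701/200) = -35748*1/14825 - 14243*(-200/2701) = -35748/14825 + 2848600/2701 = 42133939652/40042325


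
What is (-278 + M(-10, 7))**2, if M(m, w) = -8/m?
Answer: 1920996/25 ≈ 76840.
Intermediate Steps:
(-278 + M(-10, 7))**2 = (-278 - 8/(-10))**2 = (-278 - 8*(-1/10))**2 = (-278 + 4/5)**2 = (-1386/5)**2 = 1920996/25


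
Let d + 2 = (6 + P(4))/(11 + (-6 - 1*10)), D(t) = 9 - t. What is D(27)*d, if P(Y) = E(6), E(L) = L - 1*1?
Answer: 378/5 ≈ 75.600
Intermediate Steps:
E(L) = -1 + L (E(L) = L - 1 = -1 + L)
P(Y) = 5 (P(Y) = -1 + 6 = 5)
d = -21/5 (d = -2 + (6 + 5)/(11 + (-6 - 1*10)) = -2 + 11/(11 + (-6 - 10)) = -2 + 11/(11 - 16) = -2 + 11/(-5) = -2 + 11*(-1/5) = -2 - 11/5 = -21/5 ≈ -4.2000)
D(27)*d = (9 - 1*27)*(-21/5) = (9 - 27)*(-21/5) = -18*(-21/5) = 378/5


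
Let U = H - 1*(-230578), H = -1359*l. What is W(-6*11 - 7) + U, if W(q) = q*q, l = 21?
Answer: 207368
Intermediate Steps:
H = -28539 (H = -1359*21 = -28539)
W(q) = q**2
U = 202039 (U = -28539 - 1*(-230578) = -28539 + 230578 = 202039)
W(-6*11 - 7) + U = (-6*11 - 7)**2 + 202039 = (-66 - 7)**2 + 202039 = (-73)**2 + 202039 = 5329 + 202039 = 207368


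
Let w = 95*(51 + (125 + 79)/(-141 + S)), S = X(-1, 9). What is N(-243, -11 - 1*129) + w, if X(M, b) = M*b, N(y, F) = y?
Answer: 22364/5 ≈ 4472.8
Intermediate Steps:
S = -9 (S = -1*9 = -9)
w = 23579/5 (w = 95*(51 + (125 + 79)/(-141 - 9)) = 95*(51 + 204/(-150)) = 95*(51 + 204*(-1/150)) = 95*(51 - 34/25) = 95*(1241/25) = 23579/5 ≈ 4715.8)
N(-243, -11 - 1*129) + w = -243 + 23579/5 = 22364/5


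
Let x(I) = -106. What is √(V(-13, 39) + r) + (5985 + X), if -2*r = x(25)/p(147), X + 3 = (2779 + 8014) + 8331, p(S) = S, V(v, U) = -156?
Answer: 25106 + I*√68637/21 ≈ 25106.0 + 12.476*I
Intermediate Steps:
X = 19121 (X = -3 + ((2779 + 8014) + 8331) = -3 + (10793 + 8331) = -3 + 19124 = 19121)
r = 53/147 (r = -(-53)/147 = -½*(-106/147) = 53/147 ≈ 0.36054)
√(V(-13, 39) + r) + (5985 + X) = √(-156 + 53/147) + (5985 + 19121) = √(-22879/147) + 25106 = I*√68637/21 + 25106 = 25106 + I*√68637/21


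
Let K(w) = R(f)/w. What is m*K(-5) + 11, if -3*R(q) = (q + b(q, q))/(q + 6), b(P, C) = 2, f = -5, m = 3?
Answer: 52/5 ≈ 10.400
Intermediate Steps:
R(q) = -(2 + q)/(3*(6 + q)) (R(q) = -(q + 2)/(3*(q + 6)) = -(2 + q)/(3*(6 + q)))
K(w) = 1/w (K(w) = ((-2 - 1*(-5))/(3*(6 - 5)))/w = ((⅓)*(-2 + 5)/1)/w = ((⅓)*1*3)/w = 1/w)
m*K(-5) + 11 = 3/(-5) + 11 = 3*(-⅕) + 11 = -⅗ + 11 = 52/5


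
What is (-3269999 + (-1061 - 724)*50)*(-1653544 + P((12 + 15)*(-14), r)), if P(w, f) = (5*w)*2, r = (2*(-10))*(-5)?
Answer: 5567363989676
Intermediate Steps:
r = 100 (r = -20*(-5) = 100)
P(w, f) = 10*w
(-3269999 + (-1061 - 724)*50)*(-1653544 + P((12 + 15)*(-14), r)) = (-3269999 + (-1061 - 724)*50)*(-1653544 + 10*((12 + 15)*(-14))) = (-3269999 - 1785*50)*(-1653544 + 10*(27*(-14))) = (-3269999 - 89250)*(-1653544 + 10*(-378)) = -3359249*(-1653544 - 3780) = -3359249*(-1657324) = 5567363989676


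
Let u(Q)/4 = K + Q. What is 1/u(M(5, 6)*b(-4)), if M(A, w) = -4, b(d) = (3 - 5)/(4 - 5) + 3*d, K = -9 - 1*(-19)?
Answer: 1/200 ≈ 0.0050000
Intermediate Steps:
K = 10 (K = -9 + 19 = 10)
b(d) = 2 + 3*d (b(d) = -2/(-1) + 3*d = -2*(-1) + 3*d = 2 + 3*d)
u(Q) = 40 + 4*Q (u(Q) = 4*(10 + Q) = 40 + 4*Q)
1/u(M(5, 6)*b(-4)) = 1/(40 + 4*(-4*(2 + 3*(-4)))) = 1/(40 + 4*(-4*(2 - 12))) = 1/(40 + 4*(-4*(-10))) = 1/(40 + 4*40) = 1/(40 + 160) = 1/200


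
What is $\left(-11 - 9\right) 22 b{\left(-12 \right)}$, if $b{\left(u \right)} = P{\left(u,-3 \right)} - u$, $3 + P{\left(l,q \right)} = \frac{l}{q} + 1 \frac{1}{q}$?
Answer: $- \frac{16720}{3} \approx -5573.3$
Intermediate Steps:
$P{\left(l,q \right)} = -3 + \frac{1}{q} + \frac{l}{q}$ ($P{\left(l,q \right)} = -3 + \left(\frac{l}{q} + 1 \frac{1}{q}\right) = -3 + \left(\frac{l}{q} + \frac{1}{q}\right) = -3 + \left(\frac{1}{q} + \frac{l}{q}\right) = -3 + \frac{1}{q} + \frac{l}{q}$)
$b{\left(u \right)} = - \frac{10}{3} - \frac{4 u}{3}$ ($b{\left(u \right)} = \frac{1 + u - -9}{-3} - u = - \frac{1 + u + 9}{3} - u = - \frac{10 + u}{3} - u = \left(- \frac{10}{3} - \frac{u}{3}\right) - u = - \frac{10}{3} - \frac{4 u}{3}$)
$\left(-11 - 9\right) 22 b{\left(-12 \right)} = \left(-11 - 9\right) 22 \left(- \frac{10}{3} - -16\right) = \left(-20\right) 22 \left(- \frac{10}{3} + 16\right) = \left(-440\right) \frac{38}{3} = - \frac{16720}{3}$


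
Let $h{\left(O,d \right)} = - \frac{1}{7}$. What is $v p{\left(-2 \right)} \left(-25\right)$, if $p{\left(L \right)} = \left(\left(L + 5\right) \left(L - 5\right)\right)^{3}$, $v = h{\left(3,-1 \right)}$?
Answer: $-33075$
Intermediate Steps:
$h{\left(O,d \right)} = - \frac{1}{7}$ ($h{\left(O,d \right)} = \left(-1\right) \frac{1}{7} = - \frac{1}{7}$)
$v = - \frac{1}{7} \approx -0.14286$
$p{\left(L \right)} = \left(-5 + L\right)^{3} \left(5 + L\right)^{3}$ ($p{\left(L \right)} = \left(\left(5 + L\right) \left(-5 + L\right)\right)^{3} = \left(\left(-5 + L\right) \left(5 + L\right)\right)^{3} = \left(-5 + L\right)^{3} \left(5 + L\right)^{3}$)
$v p{\left(-2 \right)} \left(-25\right) = - \frac{\left(-5 - 2\right)^{3} \left(5 - 2\right)^{3}}{7} \left(-25\right) = - \frac{\left(-7\right)^{3} \cdot 3^{3}}{7} \left(-25\right) = - \frac{\left(-343\right) 27}{7} \left(-25\right) = \left(- \frac{1}{7}\right) \left(-9261\right) \left(-25\right) = 1323 \left(-25\right) = -33075$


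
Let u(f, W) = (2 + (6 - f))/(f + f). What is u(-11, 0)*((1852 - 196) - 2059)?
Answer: 7657/22 ≈ 348.05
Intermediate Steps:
u(f, W) = (8 - f)/(2*f) (u(f, W) = (8 - f)/((2*f)) = (8 - f)*(1/(2*f)) = (8 - f)/(2*f))
u(-11, 0)*((1852 - 196) - 2059) = ((½)*(8 - 1*(-11))/(-11))*((1852 - 196) - 2059) = ((½)*(-1/11)*(8 + 11))*(1656 - 2059) = ((½)*(-1/11)*19)*(-403) = -19/22*(-403) = 7657/22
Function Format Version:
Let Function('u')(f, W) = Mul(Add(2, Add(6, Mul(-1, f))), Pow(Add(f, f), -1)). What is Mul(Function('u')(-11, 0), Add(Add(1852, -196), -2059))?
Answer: Rational(7657, 22) ≈ 348.05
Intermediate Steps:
Function('u')(f, W) = Mul(Rational(1, 2), Pow(f, -1), Add(8, Mul(-1, f))) (Function('u')(f, W) = Mul(Add(8, Mul(-1, f)), Pow(Mul(2, f), -1)) = Mul(Add(8, Mul(-1, f)), Mul(Rational(1, 2), Pow(f, -1))) = Mul(Rational(1, 2), Pow(f, -1), Add(8, Mul(-1, f))))
Mul(Function('u')(-11, 0), Add(Add(1852, -196), -2059)) = Mul(Mul(Rational(1, 2), Pow(-11, -1), Add(8, Mul(-1, -11))), Add(Add(1852, -196), -2059)) = Mul(Mul(Rational(1, 2), Rational(-1, 11), Add(8, 11)), Add(1656, -2059)) = Mul(Mul(Rational(1, 2), Rational(-1, 11), 19), -403) = Mul(Rational(-19, 22), -403) = Rational(7657, 22)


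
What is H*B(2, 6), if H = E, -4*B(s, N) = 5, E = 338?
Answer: -845/2 ≈ -422.50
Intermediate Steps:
B(s, N) = -5/4 (B(s, N) = -1/4*5 = -5/4)
H = 338
H*B(2, 6) = 338*(-5/4) = -845/2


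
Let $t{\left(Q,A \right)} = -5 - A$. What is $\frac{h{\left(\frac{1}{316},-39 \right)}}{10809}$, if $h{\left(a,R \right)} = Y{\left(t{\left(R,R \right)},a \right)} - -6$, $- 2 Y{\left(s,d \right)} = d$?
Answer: $\frac{3791}{6831288} \approx 0.00055495$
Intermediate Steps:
$Y{\left(s,d \right)} = - \frac{d}{2}$
$h{\left(a,R \right)} = 6 - \frac{a}{2}$ ($h{\left(a,R \right)} = - \frac{a}{2} - -6 = - \frac{a}{2} + 6 = 6 - \frac{a}{2}$)
$\frac{h{\left(\frac{1}{316},-39 \right)}}{10809} = \frac{6 - \frac{1}{2 \cdot 316}}{10809} = \left(6 - \frac{1}{632}\right) \frac{1}{10809} = \frac{3791}{632} \cdot \frac{1}{10809} = \frac{3791}{6831288}$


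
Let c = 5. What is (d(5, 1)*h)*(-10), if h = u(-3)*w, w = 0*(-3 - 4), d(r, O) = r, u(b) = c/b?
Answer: 0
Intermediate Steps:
u(b) = 5/b
w = 0 (w = 0*(-7) = 0)
h = 0 (h = (5/(-3))*0 = (5*(-⅓))*0 = -5/3*0 = 0)
(d(5, 1)*h)*(-10) = (5*0)*(-10) = 0*(-10) = 0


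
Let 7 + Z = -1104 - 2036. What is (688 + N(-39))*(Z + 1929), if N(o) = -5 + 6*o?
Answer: -546882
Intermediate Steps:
Z = -3147 (Z = -7 + (-1104 - 2036) = -7 - 3140 = -3147)
(688 + N(-39))*(Z + 1929) = (688 + (-5 + 6*(-39)))*(-3147 + 1929) = (688 + (-5 - 234))*(-1218) = (688 - 239)*(-1218) = 449*(-1218) = -546882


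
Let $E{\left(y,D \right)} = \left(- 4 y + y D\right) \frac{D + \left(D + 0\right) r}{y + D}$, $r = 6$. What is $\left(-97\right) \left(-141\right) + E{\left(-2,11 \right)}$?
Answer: $\frac{122015}{9} \approx 13557.0$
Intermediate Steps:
$E{\left(y,D \right)} = \frac{7 D \left(- 4 y + D y\right)}{D + y}$ ($E{\left(y,D \right)} = \left(- 4 y + y D\right) \frac{D + \left(D + 0\right) 6}{y + D} = \left(- 4 y + D y\right) \frac{D + D 6}{D + y} = \left(- 4 y + D y\right) \frac{D + 6 D}{D + y} = \left(- 4 y + D y\right) \frac{7 D}{D + y} = \frac{7 D \left(- 4 y + D y\right)}{D + y}$)
$\left(-97\right) \left(-141\right) + E{\left(-2,11 \right)} = \left(-97\right) \left(-141\right) + 7 \cdot 11 \left(-2\right) \frac{1}{11 - 2} \left(-4 + 11\right) = 13677 + 7 \cdot 11 \left(-2\right) \frac{1}{9} \cdot 7 = 13677 - \frac{1078}{9} = \frac{122015}{9}$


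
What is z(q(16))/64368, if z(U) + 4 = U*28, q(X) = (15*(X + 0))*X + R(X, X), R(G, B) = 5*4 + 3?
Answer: 6760/4023 ≈ 1.6803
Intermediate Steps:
R(G, B) = 23 (R(G, B) = 20 + 3 = 23)
q(X) = 23 + 15*X² (q(X) = (15*(X + 0))*X + 23 = (15*X)*X + 23 = 15*X² + 23 = 23 + 15*X²)
z(U) = -4 + 28*U (z(U) = -4 + U*28 = -4 + 28*U)
z(q(16))/64368 = (-4 + 28*(23 + 15*16²))/64368 = (-4 + 28*(23 + 15*256))*(1/64368) = (-4 + 28*(23 + 3840))*(1/64368) = (-4 + 28*3863)*(1/64368) = (-4 + 108164)*(1/64368) = 108160*(1/64368) = 6760/4023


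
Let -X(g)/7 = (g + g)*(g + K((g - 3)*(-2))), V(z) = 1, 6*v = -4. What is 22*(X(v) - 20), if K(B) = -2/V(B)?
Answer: -8888/9 ≈ -987.56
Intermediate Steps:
v = -⅔ (v = (⅙)*(-4) = -⅔ ≈ -0.66667)
K(B) = -2 (K(B) = -2/1 = -2*1 = -2)
X(g) = -14*g*(-2 + g) (X(g) = -7*(g + g)*(g - 2) = -7*2*g*(-2 + g) = -14*g*(-2 + g))
22*(X(v) - 20) = 22*(14*(-⅔)*(2 - 1*(-⅔)) - 20) = 22*(14*(-⅔)*(2 + ⅔) - 20) = 22*(14*(-⅔)*(8/3) - 20) = 22*(-224/9 - 20) = 22*(-404/9) = -8888/9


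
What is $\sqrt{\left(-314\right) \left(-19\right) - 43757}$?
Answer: $3 i \sqrt{4199} \approx 194.4 i$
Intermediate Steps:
$\sqrt{\left(-314\right) \left(-19\right) - 43757} = \sqrt{5966 - 43757} = \sqrt{-37791} = 3 i \sqrt{4199}$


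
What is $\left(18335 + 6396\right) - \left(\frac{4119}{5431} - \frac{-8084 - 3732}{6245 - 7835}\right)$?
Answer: $\frac{106808490238}{4317645} \approx 24738.0$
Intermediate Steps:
$\left(18335 + 6396\right) - \left(\frac{4119}{5431} - \frac{-8084 - 3732}{6245 - 7835}\right) = 24731 - \left(\frac{4119}{5431} + \frac{11816}{-1590}\right) = 24731 - - \frac{28811743}{4317645} = 24731 + \left(- \frac{4119}{5431} + \frac{5908}{795}\right) = 24731 + \frac{28811743}{4317645} = \frac{106808490238}{4317645}$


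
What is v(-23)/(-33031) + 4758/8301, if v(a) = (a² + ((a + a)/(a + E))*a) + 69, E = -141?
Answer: 4161528743/7494535714 ≈ 0.55527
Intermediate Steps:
v(a) = 69 + a² + 2*a²/(-141 + a) (v(a) = (a² + ((a + a)/(a - 141))*a) + 69 = (a² + ((2*a)/(-141 + a))*a) + 69 = (a² + (2*a/(-141 + a))*a) + 69 = (a² + 2*a²/(-141 + a)) + 69 = 69 + a² + 2*a²/(-141 + a))
v(-23)/(-33031) + 4758/8301 = ((-9729 + (-23)³ - 139*(-23)² + 69*(-23))/(-141 - 23))/(-33031) + 4758/8301 = ((-9729 - 12167 - 139*529 - 1587)/(-164))*(-1/33031) + 4758*(1/8301) = -(-9729 - 12167 - 73531 - 1587)/164*(-1/33031) + 1586/2767 = -1/164*(-97014)*(-1/33031) + 1586/2767 = (48507/82)*(-1/33031) + 1586/2767 = -48507/2708542 + 1586/2767 = 4161528743/7494535714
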